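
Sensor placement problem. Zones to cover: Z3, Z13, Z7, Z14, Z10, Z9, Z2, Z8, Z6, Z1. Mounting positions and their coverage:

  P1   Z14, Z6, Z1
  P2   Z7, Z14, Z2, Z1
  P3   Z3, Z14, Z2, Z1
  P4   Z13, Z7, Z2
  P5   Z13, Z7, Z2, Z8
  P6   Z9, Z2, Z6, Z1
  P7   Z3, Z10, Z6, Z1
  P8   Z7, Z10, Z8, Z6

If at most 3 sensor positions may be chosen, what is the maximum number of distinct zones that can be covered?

9

Choosing P1, P5, P7 covers {Z3, Z13, Z7, Z14, Z10, Z2, Z8, Z6, Z1} — 9 zones.
No choice of 3 sensor positions does better; here Z9 is left uncovered.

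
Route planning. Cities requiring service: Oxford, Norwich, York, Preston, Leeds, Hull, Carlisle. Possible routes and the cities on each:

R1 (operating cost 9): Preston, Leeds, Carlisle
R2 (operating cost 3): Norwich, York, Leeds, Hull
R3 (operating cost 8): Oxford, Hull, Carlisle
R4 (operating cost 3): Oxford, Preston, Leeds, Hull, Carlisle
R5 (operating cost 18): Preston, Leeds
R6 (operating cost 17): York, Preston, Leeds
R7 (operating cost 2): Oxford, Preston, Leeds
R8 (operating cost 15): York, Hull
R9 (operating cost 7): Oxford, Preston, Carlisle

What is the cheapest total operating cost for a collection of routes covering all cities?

R2, R4 cover every city at operating cost 3 + 3 = 6.
Any cover uses at least 2 routes; among all covering selections none totals below 6.

6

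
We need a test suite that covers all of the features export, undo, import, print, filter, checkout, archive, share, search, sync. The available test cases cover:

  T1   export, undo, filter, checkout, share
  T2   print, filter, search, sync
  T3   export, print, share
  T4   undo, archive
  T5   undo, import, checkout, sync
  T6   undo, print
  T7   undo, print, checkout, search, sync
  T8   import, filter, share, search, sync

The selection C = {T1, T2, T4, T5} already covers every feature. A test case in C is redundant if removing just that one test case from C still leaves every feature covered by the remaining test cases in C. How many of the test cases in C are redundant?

0

Drop T1: export, share uncovered — not redundant.
Drop T2: print, search uncovered — not redundant.
Drop T4: archive uncovered — not redundant.
Drop T5: import uncovered — not redundant.
None of the test cases in C is redundant.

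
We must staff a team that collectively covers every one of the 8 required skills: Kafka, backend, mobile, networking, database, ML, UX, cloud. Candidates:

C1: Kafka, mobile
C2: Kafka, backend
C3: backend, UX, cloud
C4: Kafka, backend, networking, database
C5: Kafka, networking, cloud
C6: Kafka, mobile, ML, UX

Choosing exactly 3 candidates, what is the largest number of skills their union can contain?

Choosing C3, C4, C6 covers {Kafka, backend, mobile, networking, database, ML, UX, cloud} — 8 skills.
That is all 8 skills.

8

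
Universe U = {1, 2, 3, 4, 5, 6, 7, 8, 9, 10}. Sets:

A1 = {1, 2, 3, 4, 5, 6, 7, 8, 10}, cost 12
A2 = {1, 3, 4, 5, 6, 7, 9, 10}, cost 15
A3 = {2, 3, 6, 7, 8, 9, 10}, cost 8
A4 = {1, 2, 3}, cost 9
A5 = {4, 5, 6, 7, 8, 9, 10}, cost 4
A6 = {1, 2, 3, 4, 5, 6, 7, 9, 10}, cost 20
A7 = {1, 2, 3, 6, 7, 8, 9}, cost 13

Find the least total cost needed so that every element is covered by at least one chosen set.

13

A4, A5 cover every element at cost 9 + 4 = 13.
Any cover uses at least 2 sets; among all covering selections none totals below 13.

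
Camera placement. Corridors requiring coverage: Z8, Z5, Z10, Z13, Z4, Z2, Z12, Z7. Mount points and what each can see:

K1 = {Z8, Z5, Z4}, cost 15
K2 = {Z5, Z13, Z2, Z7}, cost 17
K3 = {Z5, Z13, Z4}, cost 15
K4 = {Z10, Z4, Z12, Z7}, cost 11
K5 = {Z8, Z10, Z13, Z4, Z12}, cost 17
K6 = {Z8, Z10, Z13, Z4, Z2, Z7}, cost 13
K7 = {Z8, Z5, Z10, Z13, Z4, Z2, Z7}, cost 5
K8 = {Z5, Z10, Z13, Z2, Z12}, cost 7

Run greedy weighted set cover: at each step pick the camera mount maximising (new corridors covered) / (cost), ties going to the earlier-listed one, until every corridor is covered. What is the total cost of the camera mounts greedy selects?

Pick 1: K7 adds 7 new (Z8, Z5, Z10, Z13, Z4, Z2, Z7) at cost 5 (ratio 7/5).
Pick 2: K8 adds 1 new (Z12) at cost 7 (ratio 1/7).
Greedy total cost: 5 + 7 = 12.

12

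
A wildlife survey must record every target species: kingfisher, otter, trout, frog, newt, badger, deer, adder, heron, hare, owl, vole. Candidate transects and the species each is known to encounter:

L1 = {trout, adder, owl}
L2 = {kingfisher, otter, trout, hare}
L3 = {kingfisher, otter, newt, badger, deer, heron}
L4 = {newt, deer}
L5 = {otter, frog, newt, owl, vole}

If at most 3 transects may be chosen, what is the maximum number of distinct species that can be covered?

11

Choosing L1, L3, L5 covers {kingfisher, otter, trout, frog, newt, badger, deer, adder, heron, owl, vole} — 11 species.
No choice of 3 transects does better; here hare is left uncovered.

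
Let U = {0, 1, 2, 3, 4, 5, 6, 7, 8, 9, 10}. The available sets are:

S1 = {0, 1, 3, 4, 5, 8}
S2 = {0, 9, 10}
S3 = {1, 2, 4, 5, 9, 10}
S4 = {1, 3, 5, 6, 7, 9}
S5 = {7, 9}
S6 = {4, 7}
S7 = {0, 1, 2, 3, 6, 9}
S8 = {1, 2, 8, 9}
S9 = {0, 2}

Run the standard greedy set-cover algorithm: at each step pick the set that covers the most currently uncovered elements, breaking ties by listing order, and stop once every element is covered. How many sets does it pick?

3

Pick 1: S1 covers 6 new elements (0, 1, 3, 4, 5, 8).
Pick 2: S3 covers 3 new elements (2, 9, 10).
Pick 3: S4 covers 2 new elements (6, 7).
Greedy uses 3 sets.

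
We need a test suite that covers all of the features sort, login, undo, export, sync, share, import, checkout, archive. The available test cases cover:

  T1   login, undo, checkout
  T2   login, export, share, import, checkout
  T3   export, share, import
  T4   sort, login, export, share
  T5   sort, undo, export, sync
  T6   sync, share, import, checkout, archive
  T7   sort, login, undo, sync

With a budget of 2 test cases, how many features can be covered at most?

8

Choosing T2, T5 covers {sort, login, undo, export, sync, share, import, checkout} — 8 features.
No choice of 2 test cases does better; here archive is left uncovered.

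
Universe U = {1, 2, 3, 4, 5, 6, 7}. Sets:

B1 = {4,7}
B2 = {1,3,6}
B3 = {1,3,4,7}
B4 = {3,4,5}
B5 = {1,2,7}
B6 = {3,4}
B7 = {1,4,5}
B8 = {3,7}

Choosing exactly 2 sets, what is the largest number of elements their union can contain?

Choosing B4, B5 covers {1, 2, 3, 4, 5, 7} — 6 elements.
No choice of 2 sets does better; here 6 is left uncovered.

6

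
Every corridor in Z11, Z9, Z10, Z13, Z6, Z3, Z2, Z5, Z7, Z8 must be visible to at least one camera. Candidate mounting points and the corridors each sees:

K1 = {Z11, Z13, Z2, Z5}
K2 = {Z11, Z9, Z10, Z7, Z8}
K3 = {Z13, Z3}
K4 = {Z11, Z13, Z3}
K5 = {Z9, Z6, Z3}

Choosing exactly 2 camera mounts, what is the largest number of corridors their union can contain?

8

Choosing K1, K2 covers {Z11, Z9, Z10, Z13, Z2, Z5, Z7, Z8} — 8 corridors.
No choice of 2 camera mounts does better; here Z6, Z3 are left uncovered.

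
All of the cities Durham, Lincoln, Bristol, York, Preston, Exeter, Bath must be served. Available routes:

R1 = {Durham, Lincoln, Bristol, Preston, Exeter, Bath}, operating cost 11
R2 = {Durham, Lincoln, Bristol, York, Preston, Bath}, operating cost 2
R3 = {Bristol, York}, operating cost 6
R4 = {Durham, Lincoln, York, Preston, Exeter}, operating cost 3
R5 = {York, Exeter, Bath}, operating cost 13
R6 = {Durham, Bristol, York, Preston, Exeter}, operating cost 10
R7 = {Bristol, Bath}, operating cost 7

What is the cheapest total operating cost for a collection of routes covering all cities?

5

R2, R4 cover every city at operating cost 2 + 3 = 5.
Any cover uses at least 2 routes; among all covering selections none totals below 5.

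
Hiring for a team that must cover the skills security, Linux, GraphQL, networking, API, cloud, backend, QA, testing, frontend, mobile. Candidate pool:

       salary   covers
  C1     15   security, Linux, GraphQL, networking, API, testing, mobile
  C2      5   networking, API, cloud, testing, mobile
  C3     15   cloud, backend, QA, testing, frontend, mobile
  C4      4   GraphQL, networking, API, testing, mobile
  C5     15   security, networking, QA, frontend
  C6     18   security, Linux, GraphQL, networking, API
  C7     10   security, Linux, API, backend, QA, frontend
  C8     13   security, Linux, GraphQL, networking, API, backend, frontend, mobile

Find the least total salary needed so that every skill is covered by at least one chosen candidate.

19

C2, C4, C7 cover every skill at salary 5 + 4 + 10 = 19.
Any cover uses at least 2 candidates; among all covering selections none totals below 19.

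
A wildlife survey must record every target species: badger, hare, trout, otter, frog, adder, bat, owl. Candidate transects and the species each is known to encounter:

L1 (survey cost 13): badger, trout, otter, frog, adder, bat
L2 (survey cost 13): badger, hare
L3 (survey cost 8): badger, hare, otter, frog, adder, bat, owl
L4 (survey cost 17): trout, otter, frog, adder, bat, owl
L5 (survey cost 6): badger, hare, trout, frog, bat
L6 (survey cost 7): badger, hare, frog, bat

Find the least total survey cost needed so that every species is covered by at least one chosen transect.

L3, L5 cover every species at survey cost 8 + 6 = 14.
Any cover uses at least 2 transects; among all covering selections none totals below 14.

14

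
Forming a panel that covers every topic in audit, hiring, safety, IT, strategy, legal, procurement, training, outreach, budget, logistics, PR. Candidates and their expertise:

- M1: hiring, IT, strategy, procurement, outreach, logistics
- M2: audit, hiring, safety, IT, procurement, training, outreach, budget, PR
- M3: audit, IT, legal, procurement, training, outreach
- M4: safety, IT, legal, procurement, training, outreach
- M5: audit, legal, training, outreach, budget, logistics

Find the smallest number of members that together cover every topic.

M1, M2, M3 together cover {audit, hiring, safety, IT, strategy, legal, procurement, training, outreach, budget, logistics, PR} — every topic.
No 2 of the 5 members cover everything (all 10 pairs fall short), so 3 is minimum.

3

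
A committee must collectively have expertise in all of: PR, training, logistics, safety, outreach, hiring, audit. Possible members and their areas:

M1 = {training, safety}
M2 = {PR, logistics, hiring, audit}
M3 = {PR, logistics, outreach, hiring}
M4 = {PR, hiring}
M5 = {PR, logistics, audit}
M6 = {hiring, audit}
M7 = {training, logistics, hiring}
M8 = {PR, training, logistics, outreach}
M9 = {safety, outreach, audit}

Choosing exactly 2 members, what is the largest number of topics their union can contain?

6

Choosing M1, M2 covers {PR, training, logistics, safety, hiring, audit} — 6 topics.
No choice of 2 members does better; here outreach is left uncovered.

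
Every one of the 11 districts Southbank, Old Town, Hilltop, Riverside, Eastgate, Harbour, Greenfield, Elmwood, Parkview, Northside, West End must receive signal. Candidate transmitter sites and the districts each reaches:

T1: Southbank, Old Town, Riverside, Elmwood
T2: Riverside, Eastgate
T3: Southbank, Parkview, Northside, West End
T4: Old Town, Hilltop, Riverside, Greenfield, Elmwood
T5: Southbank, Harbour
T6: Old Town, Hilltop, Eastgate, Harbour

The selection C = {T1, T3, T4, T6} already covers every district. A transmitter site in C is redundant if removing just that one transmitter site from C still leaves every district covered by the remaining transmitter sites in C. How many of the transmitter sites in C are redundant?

1

Drop T1: the rest still cover every district — redundant.
Drop T3: Parkview, Northside, West End uncovered — not redundant.
Drop T4: Greenfield uncovered — not redundant.
Drop T6: Eastgate, Harbour uncovered — not redundant.
1 redundant: T1.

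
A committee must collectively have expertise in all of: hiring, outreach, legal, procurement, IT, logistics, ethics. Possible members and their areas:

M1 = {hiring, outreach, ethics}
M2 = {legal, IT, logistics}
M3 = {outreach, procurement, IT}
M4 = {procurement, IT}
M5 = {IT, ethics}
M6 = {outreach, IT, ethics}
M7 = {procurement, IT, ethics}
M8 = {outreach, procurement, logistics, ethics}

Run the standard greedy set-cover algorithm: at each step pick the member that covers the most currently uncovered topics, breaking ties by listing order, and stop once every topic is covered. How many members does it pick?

Pick 1: M8 covers 4 new topics (outreach, procurement, logistics, ethics).
Pick 2: M2 covers 2 new topics (legal, IT).
Pick 3: M1 covers 1 new topics (hiring).
Greedy uses 3 members.

3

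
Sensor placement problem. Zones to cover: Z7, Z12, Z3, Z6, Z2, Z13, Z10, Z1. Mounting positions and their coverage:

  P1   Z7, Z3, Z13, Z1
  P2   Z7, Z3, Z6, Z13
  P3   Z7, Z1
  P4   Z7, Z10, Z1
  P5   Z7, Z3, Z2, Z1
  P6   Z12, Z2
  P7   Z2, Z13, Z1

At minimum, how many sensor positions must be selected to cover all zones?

P2, P4, P6 together cover {Z7, Z12, Z3, Z6, Z2, Z13, Z10, Z1} — every zone.
No 2 of the 7 sensor positions cover everything (all 21 pairs fall short), so 3 is minimum.
Greedy (largest uncovered first) would take P1, P6, P2, P4 — 4 sensor positions — but 3 suffice.

3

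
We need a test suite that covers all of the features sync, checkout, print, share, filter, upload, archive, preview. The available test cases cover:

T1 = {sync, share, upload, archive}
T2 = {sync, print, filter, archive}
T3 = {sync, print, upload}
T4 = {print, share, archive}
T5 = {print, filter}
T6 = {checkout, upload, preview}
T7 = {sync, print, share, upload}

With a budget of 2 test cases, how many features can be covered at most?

7

Choosing T2, T6 covers {sync, checkout, print, filter, upload, archive, preview} — 7 features.
No choice of 2 test cases does better; here share is left uncovered.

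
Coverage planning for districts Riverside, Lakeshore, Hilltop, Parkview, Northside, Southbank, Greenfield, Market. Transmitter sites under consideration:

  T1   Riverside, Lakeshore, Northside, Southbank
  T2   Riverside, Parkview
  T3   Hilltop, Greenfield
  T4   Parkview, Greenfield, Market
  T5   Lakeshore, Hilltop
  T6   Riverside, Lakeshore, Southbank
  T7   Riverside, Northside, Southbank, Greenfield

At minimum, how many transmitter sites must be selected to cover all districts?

3

T1, T3, T4 together cover {Riverside, Lakeshore, Hilltop, Parkview, Northside, Southbank, Greenfield, Market} — every district.
No 2 of the 7 transmitter sites cover everything (all 21 pairs fall short), so 3 is minimum.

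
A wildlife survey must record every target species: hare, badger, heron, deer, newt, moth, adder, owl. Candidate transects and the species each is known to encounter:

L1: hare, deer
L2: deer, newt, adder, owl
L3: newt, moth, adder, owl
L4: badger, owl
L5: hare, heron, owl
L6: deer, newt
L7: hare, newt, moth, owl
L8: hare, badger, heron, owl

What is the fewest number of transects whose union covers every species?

L1, L3, L8 together cover {hare, badger, heron, deer, newt, moth, adder, owl} — every species.
No 2 of the 8 transects cover everything (all 28 pairs fall short), so 3 is minimum.

3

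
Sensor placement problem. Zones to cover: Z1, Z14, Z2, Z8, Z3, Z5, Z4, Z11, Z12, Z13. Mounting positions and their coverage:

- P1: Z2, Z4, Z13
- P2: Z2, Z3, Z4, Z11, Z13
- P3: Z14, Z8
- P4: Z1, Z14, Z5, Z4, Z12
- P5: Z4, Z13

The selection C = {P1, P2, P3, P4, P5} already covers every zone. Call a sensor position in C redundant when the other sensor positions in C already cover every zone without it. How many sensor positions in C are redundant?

2

Drop P1: the rest still cover every zone — redundant.
Drop P2: Z3, Z11 uncovered — not redundant.
Drop P3: Z8 uncovered — not redundant.
Drop P4: Z1, Z5, Z12 uncovered — not redundant.
Drop P5: the rest still cover every zone — redundant.
2 redundant: P1, P5.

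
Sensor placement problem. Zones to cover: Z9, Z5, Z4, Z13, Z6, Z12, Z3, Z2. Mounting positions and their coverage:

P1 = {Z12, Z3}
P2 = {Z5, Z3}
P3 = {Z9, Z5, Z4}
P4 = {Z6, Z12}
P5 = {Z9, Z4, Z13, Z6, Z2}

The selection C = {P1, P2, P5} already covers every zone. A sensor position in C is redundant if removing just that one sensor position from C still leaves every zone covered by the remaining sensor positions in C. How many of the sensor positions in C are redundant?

0

Drop P1: Z12 uncovered — not redundant.
Drop P2: Z5 uncovered — not redundant.
Drop P5: Z9, Z4, Z13, Z6, … uncovered — not redundant.
None of the sensor positions in C is redundant.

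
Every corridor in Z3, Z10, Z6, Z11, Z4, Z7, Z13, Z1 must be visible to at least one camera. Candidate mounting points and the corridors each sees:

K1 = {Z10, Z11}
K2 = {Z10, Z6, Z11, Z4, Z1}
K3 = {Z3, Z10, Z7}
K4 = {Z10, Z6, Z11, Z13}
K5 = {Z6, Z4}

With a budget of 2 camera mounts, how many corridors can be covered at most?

7

Choosing K2, K3 covers {Z3, Z10, Z6, Z11, Z4, Z7, Z1} — 7 corridors.
No choice of 2 camera mounts does better; here Z13 is left uncovered.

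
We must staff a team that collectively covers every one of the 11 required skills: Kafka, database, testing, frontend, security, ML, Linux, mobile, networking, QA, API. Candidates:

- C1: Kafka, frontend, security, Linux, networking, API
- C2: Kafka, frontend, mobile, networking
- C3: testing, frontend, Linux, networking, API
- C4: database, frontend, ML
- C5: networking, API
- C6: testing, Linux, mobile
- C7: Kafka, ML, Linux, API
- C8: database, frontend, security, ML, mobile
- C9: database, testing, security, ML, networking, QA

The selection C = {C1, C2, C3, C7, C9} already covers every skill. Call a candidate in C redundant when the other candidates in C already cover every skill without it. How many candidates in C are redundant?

Drop C1: the rest still cover every skill — redundant.
Drop C2: mobile uncovered — not redundant.
Drop C3: the rest still cover every skill — redundant.
Drop C7: the rest still cover every skill — redundant.
Drop C9: database, QA uncovered — not redundant.
3 redundant: C1, C3, C7.

3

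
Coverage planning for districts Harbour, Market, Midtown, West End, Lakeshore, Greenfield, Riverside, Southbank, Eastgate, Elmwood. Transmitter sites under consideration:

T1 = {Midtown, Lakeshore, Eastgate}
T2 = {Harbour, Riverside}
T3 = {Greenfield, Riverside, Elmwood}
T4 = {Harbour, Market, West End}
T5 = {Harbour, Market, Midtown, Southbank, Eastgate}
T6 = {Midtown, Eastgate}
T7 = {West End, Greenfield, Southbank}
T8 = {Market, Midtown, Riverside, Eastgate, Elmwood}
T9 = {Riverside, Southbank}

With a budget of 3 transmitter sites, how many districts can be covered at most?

Choosing T1, T3, T4 covers {Harbour, Market, Midtown, West End, Lakeshore, Greenfield, Riverside, Eastgate, Elmwood} — 9 districts.
No choice of 3 transmitter sites does better; here Southbank is left uncovered.

9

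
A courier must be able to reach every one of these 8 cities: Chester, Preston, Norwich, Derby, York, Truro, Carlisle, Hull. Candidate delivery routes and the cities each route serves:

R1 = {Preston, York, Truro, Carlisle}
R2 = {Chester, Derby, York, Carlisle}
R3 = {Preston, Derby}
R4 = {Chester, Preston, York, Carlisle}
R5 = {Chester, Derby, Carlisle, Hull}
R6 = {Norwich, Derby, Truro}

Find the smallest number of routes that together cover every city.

3

R1, R5, R6 together cover {Chester, Preston, Norwich, Derby, York, Truro, Carlisle, Hull} — every city.
No 2 of the 6 routes cover everything (all 15 pairs fall short), so 3 is minimum.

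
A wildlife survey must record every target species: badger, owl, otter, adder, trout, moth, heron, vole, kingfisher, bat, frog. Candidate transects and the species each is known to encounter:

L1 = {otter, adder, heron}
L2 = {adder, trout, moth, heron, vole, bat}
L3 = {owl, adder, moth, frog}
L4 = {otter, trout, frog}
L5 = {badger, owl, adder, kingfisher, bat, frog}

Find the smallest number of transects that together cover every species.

3

L1, L2, L5 together cover {badger, owl, otter, adder, trout, moth, heron, vole, kingfisher, bat, frog} — every species.
No 2 of the 5 transects cover everything (all 10 pairs fall short), so 3 is minimum.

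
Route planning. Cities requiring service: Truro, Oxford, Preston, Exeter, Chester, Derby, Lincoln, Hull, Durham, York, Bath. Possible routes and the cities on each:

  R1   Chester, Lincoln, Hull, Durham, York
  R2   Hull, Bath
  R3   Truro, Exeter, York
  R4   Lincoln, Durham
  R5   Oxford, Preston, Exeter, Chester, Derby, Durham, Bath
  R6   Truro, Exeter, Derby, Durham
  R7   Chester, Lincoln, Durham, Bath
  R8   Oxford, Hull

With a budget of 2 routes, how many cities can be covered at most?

10

Choosing R1, R5 covers {Oxford, Preston, Exeter, Chester, Derby, Lincoln, Hull, Durham, York, Bath} — 10 cities.
No choice of 2 routes does better; here Truro is left uncovered.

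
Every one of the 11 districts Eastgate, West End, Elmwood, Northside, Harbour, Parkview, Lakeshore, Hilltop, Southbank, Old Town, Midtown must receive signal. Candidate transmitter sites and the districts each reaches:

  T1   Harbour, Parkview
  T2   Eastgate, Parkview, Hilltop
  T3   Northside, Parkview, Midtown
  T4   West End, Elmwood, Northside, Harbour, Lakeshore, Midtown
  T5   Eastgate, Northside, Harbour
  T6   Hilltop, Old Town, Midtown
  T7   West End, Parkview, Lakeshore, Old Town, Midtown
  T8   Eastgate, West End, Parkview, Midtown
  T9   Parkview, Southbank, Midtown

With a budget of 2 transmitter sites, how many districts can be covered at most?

Choosing T2, T4 covers {Eastgate, West End, Elmwood, Northside, Harbour, Parkview, Lakeshore, Hilltop, Midtown} — 9 districts.
No choice of 2 transmitter sites does better; here Southbank, Old Town are left uncovered.

9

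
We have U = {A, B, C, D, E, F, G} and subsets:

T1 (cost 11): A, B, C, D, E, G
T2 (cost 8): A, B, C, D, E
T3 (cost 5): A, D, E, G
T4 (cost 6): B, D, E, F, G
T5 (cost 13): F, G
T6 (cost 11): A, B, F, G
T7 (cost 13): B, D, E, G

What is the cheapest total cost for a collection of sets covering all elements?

T2, T4 cover every element at cost 8 + 6 = 14.
Any cover uses at least 2 sets; among all covering selections none totals below 14.

14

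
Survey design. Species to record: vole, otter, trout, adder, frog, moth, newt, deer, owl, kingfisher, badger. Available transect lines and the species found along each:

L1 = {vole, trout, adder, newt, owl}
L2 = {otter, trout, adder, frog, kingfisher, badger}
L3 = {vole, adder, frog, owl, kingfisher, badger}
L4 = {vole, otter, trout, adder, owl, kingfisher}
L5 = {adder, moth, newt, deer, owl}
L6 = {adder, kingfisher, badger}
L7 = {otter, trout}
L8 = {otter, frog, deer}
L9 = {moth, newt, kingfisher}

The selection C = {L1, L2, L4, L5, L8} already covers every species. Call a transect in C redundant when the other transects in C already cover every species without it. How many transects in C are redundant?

Drop L1: the rest still cover every species — redundant.
Drop L2: badger uncovered — not redundant.
Drop L4: the rest still cover every species — redundant.
Drop L5: moth uncovered — not redundant.
Drop L8: the rest still cover every species — redundant.
3 redundant: L1, L4, L8.

3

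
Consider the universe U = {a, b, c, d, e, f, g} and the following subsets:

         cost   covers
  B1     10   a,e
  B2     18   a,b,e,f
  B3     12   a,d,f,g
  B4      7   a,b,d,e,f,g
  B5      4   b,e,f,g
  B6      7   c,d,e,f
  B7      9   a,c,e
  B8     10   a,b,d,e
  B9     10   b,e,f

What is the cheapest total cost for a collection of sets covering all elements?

B4, B6 cover every element at cost 7 + 7 = 14.
Any cover uses at least 2 sets; among all covering selections none totals below 14.

14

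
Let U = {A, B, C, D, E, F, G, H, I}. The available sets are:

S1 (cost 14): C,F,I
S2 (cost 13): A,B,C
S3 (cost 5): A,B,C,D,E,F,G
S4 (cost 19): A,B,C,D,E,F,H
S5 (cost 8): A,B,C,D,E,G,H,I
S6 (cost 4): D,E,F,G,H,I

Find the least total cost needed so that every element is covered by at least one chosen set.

S3, S6 cover every element at cost 5 + 4 = 9.
Any cover uses at least 2 sets; among all covering selections none totals below 9.

9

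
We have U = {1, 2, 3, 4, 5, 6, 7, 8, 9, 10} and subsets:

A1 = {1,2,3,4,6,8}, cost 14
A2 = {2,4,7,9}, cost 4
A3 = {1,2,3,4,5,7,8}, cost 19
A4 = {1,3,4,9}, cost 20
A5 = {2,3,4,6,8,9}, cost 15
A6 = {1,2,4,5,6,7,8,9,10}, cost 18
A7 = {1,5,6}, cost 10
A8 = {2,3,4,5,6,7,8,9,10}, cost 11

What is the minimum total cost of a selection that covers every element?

A7, A8 cover every element at cost 10 + 11 = 21.
Any cover uses at least 2 sets; among all covering selections none totals below 21.

21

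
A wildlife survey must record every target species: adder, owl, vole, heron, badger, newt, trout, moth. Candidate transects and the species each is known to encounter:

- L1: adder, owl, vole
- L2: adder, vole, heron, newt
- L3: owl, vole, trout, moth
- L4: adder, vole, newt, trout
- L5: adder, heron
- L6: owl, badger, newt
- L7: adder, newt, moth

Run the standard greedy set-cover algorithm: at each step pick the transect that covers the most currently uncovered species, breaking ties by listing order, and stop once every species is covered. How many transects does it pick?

Pick 1: L2 covers 4 new species (adder, vole, heron, newt).
Pick 2: L3 covers 3 new species (owl, trout, moth).
Pick 3: L6 covers 1 new species (badger).
Greedy uses 3 transects.

3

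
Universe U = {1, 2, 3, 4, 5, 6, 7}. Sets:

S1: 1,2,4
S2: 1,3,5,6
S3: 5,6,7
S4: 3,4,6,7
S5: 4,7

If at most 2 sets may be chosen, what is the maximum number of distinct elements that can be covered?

6

Choosing S1, S2 covers {1, 2, 3, 4, 5, 6} — 6 elements.
No choice of 2 sets does better; here 7 is left uncovered.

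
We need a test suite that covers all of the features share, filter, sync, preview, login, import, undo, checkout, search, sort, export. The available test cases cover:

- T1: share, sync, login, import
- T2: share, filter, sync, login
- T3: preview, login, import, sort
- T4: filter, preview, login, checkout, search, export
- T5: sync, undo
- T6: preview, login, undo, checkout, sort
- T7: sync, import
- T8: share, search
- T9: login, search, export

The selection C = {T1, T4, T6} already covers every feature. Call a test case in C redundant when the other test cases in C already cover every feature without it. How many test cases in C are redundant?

0

Drop T1: share, sync, import uncovered — not redundant.
Drop T4: filter, search, export uncovered — not redundant.
Drop T6: undo, sort uncovered — not redundant.
None of the test cases in C is redundant.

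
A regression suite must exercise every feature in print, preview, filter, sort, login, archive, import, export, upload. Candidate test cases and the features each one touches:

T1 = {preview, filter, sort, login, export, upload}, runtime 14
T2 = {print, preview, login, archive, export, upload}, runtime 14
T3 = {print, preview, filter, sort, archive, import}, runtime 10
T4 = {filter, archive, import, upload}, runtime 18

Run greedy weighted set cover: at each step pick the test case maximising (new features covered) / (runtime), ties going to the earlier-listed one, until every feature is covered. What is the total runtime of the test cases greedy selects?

24

Pick 1: T3 adds 6 new (print, preview, filter, sort, archive, import) at runtime 10 (ratio 6/10).
Pick 2: T1 adds 3 new (login, export, upload) at runtime 14 (ratio 3/14).
Greedy total runtime: 10 + 14 = 24.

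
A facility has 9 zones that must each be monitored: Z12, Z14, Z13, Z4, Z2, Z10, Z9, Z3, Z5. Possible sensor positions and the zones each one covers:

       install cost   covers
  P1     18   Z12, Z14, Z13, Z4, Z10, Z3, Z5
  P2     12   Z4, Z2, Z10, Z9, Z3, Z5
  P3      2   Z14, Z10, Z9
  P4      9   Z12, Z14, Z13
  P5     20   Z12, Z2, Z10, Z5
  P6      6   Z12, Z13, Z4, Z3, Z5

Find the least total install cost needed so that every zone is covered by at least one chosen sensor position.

P2, P3, P6 cover every zone at install cost 12 + 2 + 6 = 20.
Any cover uses at least 2 sensor positions; among all covering selections none totals below 20.

20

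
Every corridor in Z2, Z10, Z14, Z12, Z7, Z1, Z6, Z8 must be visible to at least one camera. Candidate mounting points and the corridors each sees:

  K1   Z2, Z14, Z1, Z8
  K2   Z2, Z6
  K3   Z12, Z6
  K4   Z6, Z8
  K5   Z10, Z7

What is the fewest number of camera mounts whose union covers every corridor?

K1, K3, K5 together cover {Z2, Z10, Z14, Z12, Z7, Z1, Z6, Z8} — every corridor.
No 2 of the 5 camera mounts cover everything (all 10 pairs fall short), so 3 is minimum.

3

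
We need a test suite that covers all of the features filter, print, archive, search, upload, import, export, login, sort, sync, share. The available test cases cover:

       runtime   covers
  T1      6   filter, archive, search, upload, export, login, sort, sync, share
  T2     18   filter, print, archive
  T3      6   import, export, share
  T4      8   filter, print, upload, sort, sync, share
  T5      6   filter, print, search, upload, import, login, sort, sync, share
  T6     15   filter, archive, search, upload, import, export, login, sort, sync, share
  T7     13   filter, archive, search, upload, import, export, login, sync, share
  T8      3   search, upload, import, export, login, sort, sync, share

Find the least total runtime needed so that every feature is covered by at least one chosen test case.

T1, T5 cover every feature at runtime 6 + 6 = 12.
Any cover uses at least 2 test cases; among all covering selections none totals below 12.
Greedy by coverage-per-runtime would pick T8, T1, T5 for 15 — worse than the optimum 12.

12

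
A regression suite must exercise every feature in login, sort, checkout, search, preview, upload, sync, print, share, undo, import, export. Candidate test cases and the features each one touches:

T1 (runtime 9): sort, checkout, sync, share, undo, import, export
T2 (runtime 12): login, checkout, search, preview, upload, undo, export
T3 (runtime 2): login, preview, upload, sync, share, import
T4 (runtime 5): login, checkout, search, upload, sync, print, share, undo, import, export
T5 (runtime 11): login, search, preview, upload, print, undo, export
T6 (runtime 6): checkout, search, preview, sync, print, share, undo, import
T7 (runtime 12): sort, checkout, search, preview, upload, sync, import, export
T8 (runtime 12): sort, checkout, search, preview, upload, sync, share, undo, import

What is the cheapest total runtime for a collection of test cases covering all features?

16

T1, T3, T4 cover every feature at runtime 9 + 2 + 5 = 16.
Any cover uses at least 2 test cases; among all covering selections none totals below 16.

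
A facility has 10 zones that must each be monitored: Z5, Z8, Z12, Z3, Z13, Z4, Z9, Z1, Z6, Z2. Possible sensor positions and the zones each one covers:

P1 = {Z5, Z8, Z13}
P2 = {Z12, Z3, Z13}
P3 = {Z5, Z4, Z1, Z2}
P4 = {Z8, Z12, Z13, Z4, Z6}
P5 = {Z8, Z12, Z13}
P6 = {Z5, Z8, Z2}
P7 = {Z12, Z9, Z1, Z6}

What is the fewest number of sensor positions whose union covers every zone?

P1, P2, P3, P7 together cover {Z5, Z8, Z12, Z3, Z13, Z4, Z9, Z1, Z6, Z2} — every zone.
No 3 of the 7 sensor positions cover everything (all 35 triples fall short), so 4 is minimum.

4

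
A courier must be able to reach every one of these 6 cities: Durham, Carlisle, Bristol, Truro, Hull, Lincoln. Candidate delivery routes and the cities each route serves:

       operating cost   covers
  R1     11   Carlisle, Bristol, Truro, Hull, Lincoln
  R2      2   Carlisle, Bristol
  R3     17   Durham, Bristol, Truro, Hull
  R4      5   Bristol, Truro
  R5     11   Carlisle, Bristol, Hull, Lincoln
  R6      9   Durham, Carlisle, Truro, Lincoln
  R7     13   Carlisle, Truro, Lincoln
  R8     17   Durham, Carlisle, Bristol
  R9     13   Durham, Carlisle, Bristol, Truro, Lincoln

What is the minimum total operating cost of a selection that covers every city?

20

R1, R6 cover every city at operating cost 11 + 9 = 20.
Any cover uses at least 2 routes; among all covering selections none totals below 20.
Greedy by coverage-per-operating cost would pick R2, R6, R1 for 22 — worse than the optimum 20.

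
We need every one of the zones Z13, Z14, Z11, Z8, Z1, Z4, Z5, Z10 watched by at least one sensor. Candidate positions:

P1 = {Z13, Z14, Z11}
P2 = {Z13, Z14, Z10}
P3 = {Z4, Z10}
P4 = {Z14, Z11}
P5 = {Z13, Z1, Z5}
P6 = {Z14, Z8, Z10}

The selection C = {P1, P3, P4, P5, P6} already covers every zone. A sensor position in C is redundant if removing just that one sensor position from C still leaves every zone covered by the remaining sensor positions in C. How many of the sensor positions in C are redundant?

2

Drop P1: the rest still cover every zone — redundant.
Drop P3: Z4 uncovered — not redundant.
Drop P4: the rest still cover every zone — redundant.
Drop P5: Z1, Z5 uncovered — not redundant.
Drop P6: Z8 uncovered — not redundant.
2 redundant: P1, P4.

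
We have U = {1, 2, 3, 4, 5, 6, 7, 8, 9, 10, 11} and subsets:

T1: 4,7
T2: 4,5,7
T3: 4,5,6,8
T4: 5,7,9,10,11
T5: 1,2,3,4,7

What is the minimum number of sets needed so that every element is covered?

T3, T4, T5 together cover {1, 2, 3, 4, 5, 6, 7, 8, 9, 10, 11} — every element.
No 2 of the 5 sets cover everything (all 10 pairs fall short), so 3 is minimum.

3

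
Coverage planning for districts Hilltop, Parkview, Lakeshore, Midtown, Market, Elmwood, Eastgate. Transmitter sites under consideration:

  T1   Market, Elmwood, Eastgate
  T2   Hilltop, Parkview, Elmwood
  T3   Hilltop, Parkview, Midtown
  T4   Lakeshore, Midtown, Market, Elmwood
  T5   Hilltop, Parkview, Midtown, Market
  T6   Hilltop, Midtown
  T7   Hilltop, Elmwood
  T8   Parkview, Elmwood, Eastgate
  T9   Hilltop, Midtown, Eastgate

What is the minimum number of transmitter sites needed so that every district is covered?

3

T1, T2, T4 together cover {Hilltop, Parkview, Lakeshore, Midtown, Market, Elmwood, Eastgate} — every district.
No 2 of the 9 transmitter sites cover everything (all 36 pairs fall short), so 3 is minimum.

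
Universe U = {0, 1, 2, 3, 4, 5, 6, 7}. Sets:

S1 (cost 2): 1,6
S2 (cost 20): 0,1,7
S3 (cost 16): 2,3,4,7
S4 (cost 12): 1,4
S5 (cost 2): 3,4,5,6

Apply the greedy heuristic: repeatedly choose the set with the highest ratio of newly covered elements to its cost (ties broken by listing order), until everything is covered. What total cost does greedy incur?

40

Pick 1: S5 adds 4 new (3, 4, 5, 6) at cost 2 (ratio 4/2).
Pick 2: S1 adds 1 new (1) at cost 2 (ratio 1/2).
Pick 3: S3 adds 2 new (2, 7) at cost 16 (ratio 2/16).
Pick 4: S2 adds 1 new (0) at cost 20 (ratio 1/20).
Greedy total cost: 2 + 2 + 16 + 20 = 40. (The true optimum is 38, so greedy overshoots here.)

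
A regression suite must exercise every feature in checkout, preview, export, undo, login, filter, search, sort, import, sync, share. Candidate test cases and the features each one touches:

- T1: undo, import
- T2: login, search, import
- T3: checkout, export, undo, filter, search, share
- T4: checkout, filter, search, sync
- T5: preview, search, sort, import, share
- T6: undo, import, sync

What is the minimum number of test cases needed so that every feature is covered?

T2, T3, T4, T5 together cover {checkout, preview, export, undo, login, filter, search, sort, import, sync, share} — every feature.
No 3 of the 6 test cases cover everything (all 20 triples fall short), so 4 is minimum.

4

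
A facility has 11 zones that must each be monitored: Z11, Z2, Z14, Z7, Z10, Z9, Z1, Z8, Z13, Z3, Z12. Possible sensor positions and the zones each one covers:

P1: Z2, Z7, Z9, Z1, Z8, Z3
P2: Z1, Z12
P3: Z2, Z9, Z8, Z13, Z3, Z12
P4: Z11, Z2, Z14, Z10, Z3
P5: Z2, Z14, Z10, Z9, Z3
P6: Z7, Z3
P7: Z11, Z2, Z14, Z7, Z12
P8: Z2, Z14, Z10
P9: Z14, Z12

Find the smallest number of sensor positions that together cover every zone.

3

P1, P3, P4 together cover {Z11, Z2, Z14, Z7, Z10, Z9, Z1, Z8, Z13, Z3, Z12} — every zone.
No 2 of the 9 sensor positions cover everything (all 36 pairs fall short), so 3 is minimum.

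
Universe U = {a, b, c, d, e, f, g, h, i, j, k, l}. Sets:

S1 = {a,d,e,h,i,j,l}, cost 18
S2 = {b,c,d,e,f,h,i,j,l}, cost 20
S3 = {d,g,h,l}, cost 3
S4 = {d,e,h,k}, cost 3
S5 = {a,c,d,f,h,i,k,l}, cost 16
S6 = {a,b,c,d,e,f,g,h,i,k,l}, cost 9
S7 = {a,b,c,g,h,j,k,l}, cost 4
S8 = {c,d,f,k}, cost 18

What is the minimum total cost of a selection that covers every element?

13

S6, S7 cover every element at cost 9 + 4 = 13.
Any cover uses at least 2 sets; among all covering selections none totals below 13.
Greedy by coverage-per-cost would pick S7, S4, S6 for 16 — worse than the optimum 13.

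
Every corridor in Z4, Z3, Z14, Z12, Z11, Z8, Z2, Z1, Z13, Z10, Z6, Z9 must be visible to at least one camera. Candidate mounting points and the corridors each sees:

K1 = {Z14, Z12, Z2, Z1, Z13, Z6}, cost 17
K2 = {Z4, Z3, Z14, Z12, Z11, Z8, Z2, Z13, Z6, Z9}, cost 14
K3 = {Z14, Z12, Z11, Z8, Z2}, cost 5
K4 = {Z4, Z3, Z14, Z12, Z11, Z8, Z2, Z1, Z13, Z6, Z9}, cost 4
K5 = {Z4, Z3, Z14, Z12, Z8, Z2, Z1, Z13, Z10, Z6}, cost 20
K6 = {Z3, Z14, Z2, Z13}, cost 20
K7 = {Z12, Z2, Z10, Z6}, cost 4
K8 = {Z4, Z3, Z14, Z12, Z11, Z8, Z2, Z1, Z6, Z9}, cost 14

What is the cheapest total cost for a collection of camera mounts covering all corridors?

8

K4, K7 cover every corridor at cost 4 + 4 = 8.
Any cover uses at least 2 camera mounts; among all covering selections none totals below 8.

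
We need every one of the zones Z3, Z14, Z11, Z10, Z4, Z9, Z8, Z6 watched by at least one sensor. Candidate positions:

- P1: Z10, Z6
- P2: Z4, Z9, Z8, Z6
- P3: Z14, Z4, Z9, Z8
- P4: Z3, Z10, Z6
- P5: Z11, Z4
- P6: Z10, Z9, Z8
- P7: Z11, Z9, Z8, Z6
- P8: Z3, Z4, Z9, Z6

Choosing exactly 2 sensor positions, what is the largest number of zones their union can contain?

7

Choosing P3, P4 covers {Z3, Z14, Z10, Z4, Z9, Z8, Z6} — 7 zones.
No choice of 2 sensor positions does better; here Z11 is left uncovered.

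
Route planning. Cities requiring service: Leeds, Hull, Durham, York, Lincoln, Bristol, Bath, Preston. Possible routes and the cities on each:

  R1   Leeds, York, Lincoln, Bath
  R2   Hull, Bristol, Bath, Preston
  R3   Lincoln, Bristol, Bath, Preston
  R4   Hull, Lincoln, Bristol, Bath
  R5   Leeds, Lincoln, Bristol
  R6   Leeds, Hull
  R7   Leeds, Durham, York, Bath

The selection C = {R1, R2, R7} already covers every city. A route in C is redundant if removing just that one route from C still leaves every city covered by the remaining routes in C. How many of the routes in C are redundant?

Drop R1: Lincoln uncovered — not redundant.
Drop R2: Hull, Bristol, Preston uncovered — not redundant.
Drop R7: Durham uncovered — not redundant.
None of the routes in C is redundant.

0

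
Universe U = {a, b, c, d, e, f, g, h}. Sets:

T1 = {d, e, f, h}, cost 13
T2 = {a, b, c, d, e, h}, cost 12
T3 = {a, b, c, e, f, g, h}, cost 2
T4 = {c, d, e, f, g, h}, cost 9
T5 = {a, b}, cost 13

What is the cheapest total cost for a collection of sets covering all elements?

11

T3, T4 cover every element at cost 2 + 9 = 11.
Any cover uses at least 2 sets; among all covering selections none totals below 11.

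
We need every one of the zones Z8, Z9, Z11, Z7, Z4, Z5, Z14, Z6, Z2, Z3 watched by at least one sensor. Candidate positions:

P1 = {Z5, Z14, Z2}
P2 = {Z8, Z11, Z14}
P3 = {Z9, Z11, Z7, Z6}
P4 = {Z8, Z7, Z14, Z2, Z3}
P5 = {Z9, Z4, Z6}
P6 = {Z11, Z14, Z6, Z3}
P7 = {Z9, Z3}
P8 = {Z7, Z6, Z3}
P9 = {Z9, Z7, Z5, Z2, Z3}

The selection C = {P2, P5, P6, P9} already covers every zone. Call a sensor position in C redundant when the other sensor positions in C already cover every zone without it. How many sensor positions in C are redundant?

1

Drop P2: Z8 uncovered — not redundant.
Drop P5: Z4 uncovered — not redundant.
Drop P6: the rest still cover every zone — redundant.
Drop P9: Z7, Z5, Z2 uncovered — not redundant.
1 redundant: P6.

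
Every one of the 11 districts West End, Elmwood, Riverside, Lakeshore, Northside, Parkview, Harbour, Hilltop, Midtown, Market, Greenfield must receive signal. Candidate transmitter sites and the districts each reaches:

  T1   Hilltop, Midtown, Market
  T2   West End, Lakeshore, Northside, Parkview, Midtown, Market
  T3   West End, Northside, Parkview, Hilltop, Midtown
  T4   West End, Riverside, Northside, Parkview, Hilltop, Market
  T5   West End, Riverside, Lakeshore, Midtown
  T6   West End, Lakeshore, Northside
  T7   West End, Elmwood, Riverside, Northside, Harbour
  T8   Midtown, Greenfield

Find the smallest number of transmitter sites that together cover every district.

T1, T2, T7, T8 together cover {West End, Elmwood, Riverside, Lakeshore, Northside, Parkview, Harbour, Hilltop, Midtown, Market, Greenfield} — every district.
No 3 of the 8 transmitter sites cover everything (all 56 triples fall short), so 4 is minimum.

4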